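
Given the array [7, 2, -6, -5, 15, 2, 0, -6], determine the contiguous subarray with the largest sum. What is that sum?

Using Kadane's algorithm on [7, 2, -6, -5, 15, 2, 0, -6]:

Scanning through the array:
Position 1 (value 2): max_ending_here = 9, max_so_far = 9
Position 2 (value -6): max_ending_here = 3, max_so_far = 9
Position 3 (value -5): max_ending_here = -2, max_so_far = 9
Position 4 (value 15): max_ending_here = 15, max_so_far = 15
Position 5 (value 2): max_ending_here = 17, max_so_far = 17
Position 6 (value 0): max_ending_here = 17, max_so_far = 17
Position 7 (value -6): max_ending_here = 11, max_so_far = 17

Maximum subarray: [15, 2]
Maximum sum: 17

The maximum subarray is [15, 2] with sum 17. This subarray runs from index 4 to index 5.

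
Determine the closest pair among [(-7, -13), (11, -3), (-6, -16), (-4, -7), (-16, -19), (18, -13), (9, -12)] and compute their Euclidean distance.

Computing all pairwise distances among 7 points:

d((-7, -13), (11, -3)) = 20.5913
d((-7, -13), (-6, -16)) = 3.1623 <-- minimum
d((-7, -13), (-4, -7)) = 6.7082
d((-7, -13), (-16, -19)) = 10.8167
d((-7, -13), (18, -13)) = 25.0
d((-7, -13), (9, -12)) = 16.0312
d((11, -3), (-6, -16)) = 21.4009
d((11, -3), (-4, -7)) = 15.5242
d((11, -3), (-16, -19)) = 31.3847
d((11, -3), (18, -13)) = 12.2066
d((11, -3), (9, -12)) = 9.2195
d((-6, -16), (-4, -7)) = 9.2195
d((-6, -16), (-16, -19)) = 10.4403
d((-6, -16), (18, -13)) = 24.1868
d((-6, -16), (9, -12)) = 15.5242
d((-4, -7), (-16, -19)) = 16.9706
d((-4, -7), (18, -13)) = 22.8035
d((-4, -7), (9, -12)) = 13.9284
d((-16, -19), (18, -13)) = 34.5254
d((-16, -19), (9, -12)) = 25.9615
d((18, -13), (9, -12)) = 9.0554

Closest pair: (-7, -13) and (-6, -16) with distance 3.1623

The closest pair is (-7, -13) and (-6, -16) with Euclidean distance 3.1623. For 7 points, brute-force pairwise comparison is shown above. For large n, the divide-and-conquer algorithm (sort by x, recurse on halves, check the dividing strip) achieves O(n log n).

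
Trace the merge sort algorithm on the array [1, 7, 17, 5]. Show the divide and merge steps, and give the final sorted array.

Merge sort trace:

Split: [1, 7, 17, 5] -> [1, 7] and [17, 5]
  Split: [1, 7] -> [1] and [7]
  Merge: [1] + [7] -> [1, 7]
  Split: [17, 5] -> [17] and [5]
  Merge: [17] + [5] -> [5, 17]
Merge: [1, 7] + [5, 17] -> [1, 5, 7, 17]

Final sorted array: [1, 5, 7, 17]

The merge sort proceeds by recursively splitting the array and merging sorted halves.
After all merges, the sorted array is [1, 5, 7, 17].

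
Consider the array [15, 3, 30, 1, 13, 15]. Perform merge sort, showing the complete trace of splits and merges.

Merge sort trace:

Split: [15, 3, 30, 1, 13, 15] -> [15, 3, 30] and [1, 13, 15]
  Split: [15, 3, 30] -> [15] and [3, 30]
    Split: [3, 30] -> [3] and [30]
    Merge: [3] + [30] -> [3, 30]
  Merge: [15] + [3, 30] -> [3, 15, 30]
  Split: [1, 13, 15] -> [1] and [13, 15]
    Split: [13, 15] -> [13] and [15]
    Merge: [13] + [15] -> [13, 15]
  Merge: [1] + [13, 15] -> [1, 13, 15]
Merge: [3, 15, 30] + [1, 13, 15] -> [1, 3, 13, 15, 15, 30]

Final sorted array: [1, 3, 13, 15, 15, 30]

The merge sort proceeds by recursively splitting the array and merging sorted halves.
After all merges, the sorted array is [1, 3, 13, 15, 15, 30].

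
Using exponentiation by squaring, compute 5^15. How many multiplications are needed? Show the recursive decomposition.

Computing 5^15 by squaring (build up from 5^1; each line after the first costs one multiplication):

5^1 = 5
5^2 = (5^1)^2 = 5^2 = 25
5^3 = 5 * 5^2 = 5 * 25 = 125
5^6 = (5^3)^2 = 125^2 = 15625
5^7 = 5 * 5^6 = 5 * 15625 = 78125
5^14 = (5^7)^2 = 78125^2 = 6103515625
5^15 = 5 * 5^14 = 5 * 6103515625 = 30517578125

Result: 30517578125
Multiplications needed: 6 (6 lines after 5^1)

5^15 = 30517578125. Using exponentiation by squaring, this requires 6 multiplications. The key idea: if the exponent is even, square the half-power; if odd, multiply by the base once.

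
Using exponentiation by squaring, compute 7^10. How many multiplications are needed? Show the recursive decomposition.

Computing 7^10 by squaring (build up from 7^1; each line after the first costs one multiplication):

7^1 = 7
7^2 = (7^1)^2 = 7^2 = 49
7^4 = (7^2)^2 = 49^2 = 2401
7^5 = 7 * 7^4 = 7 * 2401 = 16807
7^10 = (7^5)^2 = 16807^2 = 282475249

Result: 282475249
Multiplications needed: 4 (4 lines after 7^1)

7^10 = 282475249. Using exponentiation by squaring, this requires 4 multiplications. The key idea: if the exponent is even, square the half-power; if odd, multiply by the base once.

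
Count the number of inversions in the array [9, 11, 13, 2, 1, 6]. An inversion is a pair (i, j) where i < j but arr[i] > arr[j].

Finding inversions in [9, 11, 13, 2, 1, 6]:

(0, 3): arr[0]=9 > arr[3]=2
(0, 4): arr[0]=9 > arr[4]=1
(0, 5): arr[0]=9 > arr[5]=6
(1, 3): arr[1]=11 > arr[3]=2
(1, 4): arr[1]=11 > arr[4]=1
(1, 5): arr[1]=11 > arr[5]=6
(2, 3): arr[2]=13 > arr[3]=2
(2, 4): arr[2]=13 > arr[4]=1
(2, 5): arr[2]=13 > arr[5]=6
(3, 4): arr[3]=2 > arr[4]=1

Total inversions: 10

The array has 10 inversion(s): (0,3), (0,4), (0,5), (1,3), (1,4), (1,5), (2,3), (2,4), (2,5), (3,4). Each pair (i,j) satisfies i < j and arr[i] > arr[j].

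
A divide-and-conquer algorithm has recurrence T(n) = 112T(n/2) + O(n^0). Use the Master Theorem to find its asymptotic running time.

Master Theorem for T(n) = 112T(n/2) + O(n^0):

a = 112, b = 2, c = 0
log_b(a) = log_2(112) = 6.8074

Case 1: c = 0 < log_2(112) = 6.8074
T(n) = O(n^(log_2 112))

For T(n) = 112T(n/2) + O(n^0): log_2(112) = 6.8074. This is Case 1 of the Master Theorem (c < log_b(a), work dominated by leaves), giving O(n^(log_2 112)).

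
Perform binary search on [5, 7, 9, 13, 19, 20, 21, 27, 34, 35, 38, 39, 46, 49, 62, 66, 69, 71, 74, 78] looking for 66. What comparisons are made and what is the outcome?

Binary search for 66 in [5, 7, 9, 13, 19, 20, 21, 27, 34, 35, 38, 39, 46, 49, 62, 66, 69, 71, 74, 78]:

lo=0, hi=19, mid=9, arr[mid]=35 -> 35 < 66, search right half
lo=10, hi=19, mid=14, arr[mid]=62 -> 62 < 66, search right half
lo=15, hi=19, mid=17, arr[mid]=71 -> 71 > 66, search left half
lo=15, hi=16, mid=15, arr[mid]=66 -> Found target at index 15!

Binary search finds 66 at index 15 after 4 comparisons. The search repeatedly halves the search space by comparing with the middle element.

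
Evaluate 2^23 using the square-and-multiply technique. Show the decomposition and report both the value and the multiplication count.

Computing 2^23 by squaring (build up from 2^1; each line after the first costs one multiplication):

2^1 = 2
2^2 = (2^1)^2 = 2^2 = 4
2^4 = (2^2)^2 = 4^2 = 16
2^5 = 2 * 2^4 = 2 * 16 = 32
2^10 = (2^5)^2 = 32^2 = 1024
2^11 = 2 * 2^10 = 2 * 1024 = 2048
2^22 = (2^11)^2 = 2048^2 = 4194304
2^23 = 2 * 2^22 = 2 * 4194304 = 8388608

Result: 8388608
Multiplications needed: 7 (7 lines after 2^1)

2^23 = 8388608. Using exponentiation by squaring, this requires 7 multiplications. The key idea: if the exponent is even, square the half-power; if odd, multiply by the base once.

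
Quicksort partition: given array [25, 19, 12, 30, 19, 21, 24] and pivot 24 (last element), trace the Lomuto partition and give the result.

Lomuto partition with pivot = 24:

Initial array: [25, 19, 12, 30, 19, 21, 24]

arr[0]=25 > 24: no swap
arr[1]=19 <= 24: swap with position 0, array becomes [19, 25, 12, 30, 19, 21, 24]
arr[2]=12 <= 24: swap with position 1, array becomes [19, 12, 25, 30, 19, 21, 24]
arr[3]=30 > 24: no swap
arr[4]=19 <= 24: swap with position 2, array becomes [19, 12, 19, 30, 25, 21, 24]
arr[5]=21 <= 24: swap with position 3, array becomes [19, 12, 19, 21, 25, 30, 24]

Place pivot at position 4: [19, 12, 19, 21, 24, 30, 25]
Pivot position: 4

After partitioning with pivot 24, the array becomes [19, 12, 19, 21, 24, 30, 25]. The pivot is placed at index 4. All elements to the left of the pivot are <= 24, and all elements to the right are > 24.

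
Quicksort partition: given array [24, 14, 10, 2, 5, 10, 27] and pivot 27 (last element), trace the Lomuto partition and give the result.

Lomuto partition with pivot = 27:

Initial array: [24, 14, 10, 2, 5, 10, 27]

arr[0]=24 <= 27: swap with position 0, array becomes [24, 14, 10, 2, 5, 10, 27]
arr[1]=14 <= 27: swap with position 1, array becomes [24, 14, 10, 2, 5, 10, 27]
arr[2]=10 <= 27: swap with position 2, array becomes [24, 14, 10, 2, 5, 10, 27]
arr[3]=2 <= 27: swap with position 3, array becomes [24, 14, 10, 2, 5, 10, 27]
arr[4]=5 <= 27: swap with position 4, array becomes [24, 14, 10, 2, 5, 10, 27]
arr[5]=10 <= 27: swap with position 5, array becomes [24, 14, 10, 2, 5, 10, 27]

Place pivot at position 6: [24, 14, 10, 2, 5, 10, 27]
Pivot position: 6

After partitioning with pivot 27, the array becomes [24, 14, 10, 2, 5, 10, 27]. The pivot is placed at index 6. All elements to the left of the pivot are <= 27, and all elements to the right are > 27.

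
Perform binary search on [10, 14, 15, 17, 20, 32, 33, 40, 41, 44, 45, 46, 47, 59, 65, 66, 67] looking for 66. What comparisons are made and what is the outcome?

Binary search for 66 in [10, 14, 15, 17, 20, 32, 33, 40, 41, 44, 45, 46, 47, 59, 65, 66, 67]:

lo=0, hi=16, mid=8, arr[mid]=41 -> 41 < 66, search right half
lo=9, hi=16, mid=12, arr[mid]=47 -> 47 < 66, search right half
lo=13, hi=16, mid=14, arr[mid]=65 -> 65 < 66, search right half
lo=15, hi=16, mid=15, arr[mid]=66 -> Found target at index 15!

Binary search finds 66 at index 15 after 4 comparisons. The search repeatedly halves the search space by comparing with the middle element.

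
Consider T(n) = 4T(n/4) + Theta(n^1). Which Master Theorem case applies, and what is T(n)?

Master Theorem for T(n) = 4T(n/4) + O(n^1):

a = 4, b = 4, c = 1
log_b(a) = log_4(4) = 1.0000

Case 2: c = 1 = log_4(4) = 1.0000
T(n) = O(n^1 log n) = O(n log n)

For T(n) = 4T(n/4) + O(n^1): log_4(4) = 1.0000. This is Case 2 of the Master Theorem (c = log_b(a), equal work at all levels), giving O(n log n).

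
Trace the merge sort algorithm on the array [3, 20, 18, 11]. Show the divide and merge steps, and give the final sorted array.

Merge sort trace:

Split: [3, 20, 18, 11] -> [3, 20] and [18, 11]
  Split: [3, 20] -> [3] and [20]
  Merge: [3] + [20] -> [3, 20]
  Split: [18, 11] -> [18] and [11]
  Merge: [18] + [11] -> [11, 18]
Merge: [3, 20] + [11, 18] -> [3, 11, 18, 20]

Final sorted array: [3, 11, 18, 20]

The merge sort proceeds by recursively splitting the array and merging sorted halves.
After all merges, the sorted array is [3, 11, 18, 20].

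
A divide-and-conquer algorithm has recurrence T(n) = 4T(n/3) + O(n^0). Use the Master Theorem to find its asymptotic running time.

Master Theorem for T(n) = 4T(n/3) + O(n^0):

a = 4, b = 3, c = 0
log_b(a) = log_3(4) = 1.2619

Case 1: c = 0 < log_3(4) = 1.2619
T(n) = O(n^(log_3 4))

For T(n) = 4T(n/3) + O(n^0): log_3(4) = 1.2619. This is Case 1 of the Master Theorem (c < log_b(a), work dominated by leaves), giving O(n^(log_3 4)).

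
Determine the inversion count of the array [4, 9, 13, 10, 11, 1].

Finding inversions in [4, 9, 13, 10, 11, 1]:

(0, 5): arr[0]=4 > arr[5]=1
(1, 5): arr[1]=9 > arr[5]=1
(2, 3): arr[2]=13 > arr[3]=10
(2, 4): arr[2]=13 > arr[4]=11
(2, 5): arr[2]=13 > arr[5]=1
(3, 5): arr[3]=10 > arr[5]=1
(4, 5): arr[4]=11 > arr[5]=1

Total inversions: 7

The array has 7 inversion(s): (0,5), (1,5), (2,3), (2,4), (2,5), (3,5), (4,5). Each pair (i,j) satisfies i < j and arr[i] > arr[j].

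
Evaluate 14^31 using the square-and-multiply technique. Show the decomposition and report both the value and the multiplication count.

Computing 14^31 by squaring (build up from 14^1; each line after the first costs one multiplication):

14^1 = 14
14^2 = (14^1)^2 = 14^2 = 196
14^3 = 14 * 14^2 = 14 * 196 = 2744
14^6 = (14^3)^2 = 2744^2 = 7529536
14^7 = 14 * 14^6 = 14 * 7529536 = 105413504
14^14 = (14^7)^2 = 105413504^2 = 11112006825558016
14^15 = 14 * 14^14 = 14 * 11112006825558016 = 155568095557812224
14^30 = (14^15)^2 = 155568095557812224^2 = 24201432355484595421941037243826176
14^31 = 14 * 14^30 = 14 * 24201432355484595421941037243826176 = 338820052976784335907174521413566464

Result: 338820052976784335907174521413566464
Multiplications needed: 8 (8 lines after 14^1)

14^31 = 338820052976784335907174521413566464. Using exponentiation by squaring, this requires 8 multiplications. The key idea: if the exponent is even, square the half-power; if odd, multiply by the base once.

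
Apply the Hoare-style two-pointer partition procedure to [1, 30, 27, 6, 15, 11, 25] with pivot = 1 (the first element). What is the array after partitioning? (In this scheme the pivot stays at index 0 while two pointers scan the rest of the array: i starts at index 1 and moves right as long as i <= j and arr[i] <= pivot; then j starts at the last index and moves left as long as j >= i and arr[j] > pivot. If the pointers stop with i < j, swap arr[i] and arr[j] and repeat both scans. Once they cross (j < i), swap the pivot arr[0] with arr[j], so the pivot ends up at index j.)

Hoare-style two-pointer partition with pivot = 1:

Initial array: [1, 30, 27, 6, 15, 11, 25]

Pointers start at i = 1, j = 6.
i ends at 1, j ends at 0: the pointers have crossed (j < i), so scanning stops.

j = 0, so swapping arr[0] with arr[j] leaves the pivot at position 0: [1, 30, 27, 6, 15, 11, 25]
Pivot position: 0

After partitioning with pivot 1, the array becomes [1, 30, 27, 6, 15, 11, 25]. The pivot is placed at index 0. All elements to the left of the pivot are <= 1, and all elements to the right are > 1.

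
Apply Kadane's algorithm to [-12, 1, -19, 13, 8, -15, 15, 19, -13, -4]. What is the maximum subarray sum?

Using Kadane's algorithm on [-12, 1, -19, 13, 8, -15, 15, 19, -13, -4]:

Scanning through the array:
Position 1 (value 1): max_ending_here = 1, max_so_far = 1
Position 2 (value -19): max_ending_here = -18, max_so_far = 1
Position 3 (value 13): max_ending_here = 13, max_so_far = 13
Position 4 (value 8): max_ending_here = 21, max_so_far = 21
Position 5 (value -15): max_ending_here = 6, max_so_far = 21
Position 6 (value 15): max_ending_here = 21, max_so_far = 21
Position 7 (value 19): max_ending_here = 40, max_so_far = 40
Position 8 (value -13): max_ending_here = 27, max_so_far = 40
Position 9 (value -4): max_ending_here = 23, max_so_far = 40

Maximum subarray: [13, 8, -15, 15, 19]
Maximum sum: 40

The maximum subarray is [13, 8, -15, 15, 19] with sum 40. This subarray runs from index 3 to index 7.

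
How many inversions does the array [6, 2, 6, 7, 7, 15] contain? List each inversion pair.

Finding inversions in [6, 2, 6, 7, 7, 15]:

(0, 1): arr[0]=6 > arr[1]=2

Total inversions: 1

The array has 1 inversion(s): (0,1). Each pair (i,j) satisfies i < j and arr[i] > arr[j].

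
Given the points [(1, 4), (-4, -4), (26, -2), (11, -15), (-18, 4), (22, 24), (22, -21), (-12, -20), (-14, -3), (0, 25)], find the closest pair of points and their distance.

Computing all pairwise distances among 10 points:

d((1, 4), (-4, -4)) = 9.434
d((1, 4), (26, -2)) = 25.7099
d((1, 4), (11, -15)) = 21.4709
d((1, 4), (-18, 4)) = 19.0
d((1, 4), (22, 24)) = 29.0
d((1, 4), (22, -21)) = 32.6497
d((1, 4), (-12, -20)) = 27.2947
d((1, 4), (-14, -3)) = 16.5529
d((1, 4), (0, 25)) = 21.0238
d((-4, -4), (26, -2)) = 30.0666
d((-4, -4), (11, -15)) = 18.6011
d((-4, -4), (-18, 4)) = 16.1245
d((-4, -4), (22, 24)) = 38.2099
d((-4, -4), (22, -21)) = 31.0644
d((-4, -4), (-12, -20)) = 17.8885
d((-4, -4), (-14, -3)) = 10.0499
d((-4, -4), (0, 25)) = 29.2746
d((26, -2), (11, -15)) = 19.8494
d((26, -2), (-18, 4)) = 44.4072
d((26, -2), (22, 24)) = 26.3059
d((26, -2), (22, -21)) = 19.4165
d((26, -2), (-12, -20)) = 42.0476
d((26, -2), (-14, -3)) = 40.0125
d((26, -2), (0, 25)) = 37.4833
d((11, -15), (-18, 4)) = 34.6699
d((11, -15), (22, 24)) = 40.5216
d((11, -15), (22, -21)) = 12.53
d((11, -15), (-12, -20)) = 23.5372
d((11, -15), (-14, -3)) = 27.7308
d((11, -15), (0, 25)) = 41.4849
d((-18, 4), (22, 24)) = 44.7214
d((-18, 4), (22, -21)) = 47.1699
d((-18, 4), (-12, -20)) = 24.7386
d((-18, 4), (-14, -3)) = 8.0623 <-- minimum
d((-18, 4), (0, 25)) = 27.6586
d((22, 24), (22, -21)) = 45.0
d((22, 24), (-12, -20)) = 55.6058
d((22, 24), (-14, -3)) = 45.0
d((22, 24), (0, 25)) = 22.0227
d((22, -21), (-12, -20)) = 34.0147
d((22, -21), (-14, -3)) = 40.2492
d((22, -21), (0, 25)) = 50.9902
d((-12, -20), (-14, -3)) = 17.1172
d((-12, -20), (0, 25)) = 46.5725
d((-14, -3), (0, 25)) = 31.305

Closest pair: (-18, 4) and (-14, -3) with distance 8.0623

The closest pair is (-18, 4) and (-14, -3) with Euclidean distance 8.0623. For 10 points, brute-force pairwise comparison is shown above. For large n, the divide-and-conquer algorithm (sort by x, recurse on halves, check the dividing strip) achieves O(n log n).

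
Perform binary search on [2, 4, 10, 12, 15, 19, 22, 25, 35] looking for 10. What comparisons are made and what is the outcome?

Binary search for 10 in [2, 4, 10, 12, 15, 19, 22, 25, 35]:

lo=0, hi=8, mid=4, arr[mid]=15 -> 15 > 10, search left half
lo=0, hi=3, mid=1, arr[mid]=4 -> 4 < 10, search right half
lo=2, hi=3, mid=2, arr[mid]=10 -> Found target at index 2!

Binary search finds 10 at index 2 after 3 comparisons. The search repeatedly halves the search space by comparing with the middle element.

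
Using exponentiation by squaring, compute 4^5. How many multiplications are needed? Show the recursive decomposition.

Computing 4^5 by squaring (build up from 4^1; each line after the first costs one multiplication):

4^1 = 4
4^2 = (4^1)^2 = 4^2 = 16
4^4 = (4^2)^2 = 16^2 = 256
4^5 = 4 * 4^4 = 4 * 256 = 1024

Result: 1024
Multiplications needed: 3 (3 lines after 4^1)

4^5 = 1024. Using exponentiation by squaring, this requires 3 multiplications. The key idea: if the exponent is even, square the half-power; if odd, multiply by the base once.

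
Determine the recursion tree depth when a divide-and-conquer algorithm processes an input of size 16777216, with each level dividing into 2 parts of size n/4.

For divide and conquer with division factor 4:

Problem sizes at each level:
Level 0: 16777216
Level 1: 4194304
Level 2: 1048576
Level 3: 262144
Level 4: 65536
Level 5: 16384
Level 6: 4096
Level 7: 1024
Level 8: 256
Level 9: 64
Level 10: 16
Level 11: 4
Level 12: 1

The root is level 0 and the size-1 base case is level 12 (the tree spans levels 0 through 12, i.e. 13 levels counting the root), so the depth is the number of divisions: log_4(16777216) = 12

The recursion tree depth is log_4(16777216) = 12. At each level, the problem size is divided by 4, so it takes 12 divisions to reduce to a base case of size 1. The algorithm makes 2 recursive calls at each level.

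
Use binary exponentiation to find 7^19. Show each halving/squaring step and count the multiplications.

Computing 7^19 by squaring (build up from 7^1; each line after the first costs one multiplication):

7^1 = 7
7^2 = (7^1)^2 = 7^2 = 49
7^4 = (7^2)^2 = 49^2 = 2401
7^8 = (7^4)^2 = 2401^2 = 5764801
7^9 = 7 * 7^8 = 7 * 5764801 = 40353607
7^18 = (7^9)^2 = 40353607^2 = 1628413597910449
7^19 = 7 * 7^18 = 7 * 1628413597910449 = 11398895185373143

Result: 11398895185373143
Multiplications needed: 6 (6 lines after 7^1)

7^19 = 11398895185373143. Using exponentiation by squaring, this requires 6 multiplications. The key idea: if the exponent is even, square the half-power; if odd, multiply by the base once.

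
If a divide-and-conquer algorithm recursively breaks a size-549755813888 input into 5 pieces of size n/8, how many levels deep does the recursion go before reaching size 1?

For divide and conquer with division factor 8:

Problem sizes at each level:
Level 0: 549755813888
Level 1: 68719476736
Level 2: 8589934592
Level 3: 1073741824
Level 4: 134217728
Level 5: 16777216
Level 6: 2097152
Level 7: 262144
Level 8: 32768
Level 9: 4096
Level 10: 512
Level 11: 64
Level 12: 8
Level 13: 1

The root is level 0 and the size-1 base case is level 13 (the tree spans levels 0 through 13, i.e. 14 levels counting the root), so the depth is the number of divisions: log_8(549755813888) = 13

The recursion tree depth is log_8(549755813888) = 13. At each level, the problem size is divided by 8, so it takes 13 divisions to reduce to a base case of size 1. The algorithm makes 5 recursive calls at each level.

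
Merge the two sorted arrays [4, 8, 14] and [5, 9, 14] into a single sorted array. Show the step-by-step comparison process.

Merging process:

Compare 4 vs 5: take 4 from left. Merged: [4]
Compare 8 vs 5: take 5 from right. Merged: [4, 5]
Compare 8 vs 9: take 8 from left. Merged: [4, 5, 8]
Compare 14 vs 9: take 9 from right. Merged: [4, 5, 8, 9]
Compare 14 vs 14: take 14 from left. Merged: [4, 5, 8, 9, 14]
Append remaining from right: [14]. Merged: [4, 5, 8, 9, 14, 14]

Final merged array: [4, 5, 8, 9, 14, 14]
Total comparisons: 5

The merged array is [4, 5, 8, 9, 14, 14], requiring 5 comparisons. The merge step runs in O(n) time where n is the total number of elements.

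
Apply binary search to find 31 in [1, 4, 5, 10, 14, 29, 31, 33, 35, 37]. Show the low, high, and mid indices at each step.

Binary search for 31 in [1, 4, 5, 10, 14, 29, 31, 33, 35, 37]:

lo=0, hi=9, mid=4, arr[mid]=14 -> 14 < 31, search right half
lo=5, hi=9, mid=7, arr[mid]=33 -> 33 > 31, search left half
lo=5, hi=6, mid=5, arr[mid]=29 -> 29 < 31, search right half
lo=6, hi=6, mid=6, arr[mid]=31 -> Found target at index 6!

Binary search finds 31 at index 6 after 4 comparisons. The search repeatedly halves the search space by comparing with the middle element.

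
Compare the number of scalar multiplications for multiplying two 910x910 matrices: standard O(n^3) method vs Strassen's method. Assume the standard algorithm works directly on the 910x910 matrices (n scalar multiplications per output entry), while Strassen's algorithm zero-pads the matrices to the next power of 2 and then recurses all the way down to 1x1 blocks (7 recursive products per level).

Matrix multiplication for 910x910 matrices:

Strassen's algorithm requires power-of-2 dimensions. Pad 910x910 to 1024x1024 (next power of 2).

Standard algorithm: 910^3 = 753571000 multiplications
Strassen's algorithm: 7^(log2(1024)) = 7^10 = 282475249 multiplications
Savings: 753571000 - 282475249 = 471095751 multiplications

Standard: 753571000 multiplications (910^3). Strassen: 282475249 multiplications (7^10, after padding to 1024x1024). Strassen reduces 8 recursive multiplications to 7 at each level.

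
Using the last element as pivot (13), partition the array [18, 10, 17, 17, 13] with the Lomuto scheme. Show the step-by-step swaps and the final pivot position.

Lomuto partition with pivot = 13:

Initial array: [18, 10, 17, 17, 13]

arr[0]=18 > 13: no swap
arr[1]=10 <= 13: swap with position 0, array becomes [10, 18, 17, 17, 13]
arr[2]=17 > 13: no swap
arr[3]=17 > 13: no swap

Place pivot at position 1: [10, 13, 17, 17, 18]
Pivot position: 1

After partitioning with pivot 13, the array becomes [10, 13, 17, 17, 18]. The pivot is placed at index 1. All elements to the left of the pivot are <= 13, and all elements to the right are > 13.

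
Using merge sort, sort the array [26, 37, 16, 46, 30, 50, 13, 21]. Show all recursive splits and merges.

Merge sort trace:

Split: [26, 37, 16, 46, 30, 50, 13, 21] -> [26, 37, 16, 46] and [30, 50, 13, 21]
  Split: [26, 37, 16, 46] -> [26, 37] and [16, 46]
    Split: [26, 37] -> [26] and [37]
    Merge: [26] + [37] -> [26, 37]
    Split: [16, 46] -> [16] and [46]
    Merge: [16] + [46] -> [16, 46]
  Merge: [26, 37] + [16, 46] -> [16, 26, 37, 46]
  Split: [30, 50, 13, 21] -> [30, 50] and [13, 21]
    Split: [30, 50] -> [30] and [50]
    Merge: [30] + [50] -> [30, 50]
    Split: [13, 21] -> [13] and [21]
    Merge: [13] + [21] -> [13, 21]
  Merge: [30, 50] + [13, 21] -> [13, 21, 30, 50]
Merge: [16, 26, 37, 46] + [13, 21, 30, 50] -> [13, 16, 21, 26, 30, 37, 46, 50]

Final sorted array: [13, 16, 21, 26, 30, 37, 46, 50]

The merge sort proceeds by recursively splitting the array and merging sorted halves.
After all merges, the sorted array is [13, 16, 21, 26, 30, 37, 46, 50].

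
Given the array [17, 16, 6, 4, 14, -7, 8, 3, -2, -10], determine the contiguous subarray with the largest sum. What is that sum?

Using Kadane's algorithm on [17, 16, 6, 4, 14, -7, 8, 3, -2, -10]:

Scanning through the array:
Position 1 (value 16): max_ending_here = 33, max_so_far = 33
Position 2 (value 6): max_ending_here = 39, max_so_far = 39
Position 3 (value 4): max_ending_here = 43, max_so_far = 43
Position 4 (value 14): max_ending_here = 57, max_so_far = 57
Position 5 (value -7): max_ending_here = 50, max_so_far = 57
Position 6 (value 8): max_ending_here = 58, max_so_far = 58
Position 7 (value 3): max_ending_here = 61, max_so_far = 61
Position 8 (value -2): max_ending_here = 59, max_so_far = 61
Position 9 (value -10): max_ending_here = 49, max_so_far = 61

Maximum subarray: [17, 16, 6, 4, 14, -7, 8, 3]
Maximum sum: 61

The maximum subarray is [17, 16, 6, 4, 14, -7, 8, 3] with sum 61. This subarray runs from index 0 to index 7.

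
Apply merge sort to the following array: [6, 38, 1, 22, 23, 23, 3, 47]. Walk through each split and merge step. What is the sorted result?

Merge sort trace:

Split: [6, 38, 1, 22, 23, 23, 3, 47] -> [6, 38, 1, 22] and [23, 23, 3, 47]
  Split: [6, 38, 1, 22] -> [6, 38] and [1, 22]
    Split: [6, 38] -> [6] and [38]
    Merge: [6] + [38] -> [6, 38]
    Split: [1, 22] -> [1] and [22]
    Merge: [1] + [22] -> [1, 22]
  Merge: [6, 38] + [1, 22] -> [1, 6, 22, 38]
  Split: [23, 23, 3, 47] -> [23, 23] and [3, 47]
    Split: [23, 23] -> [23] and [23]
    Merge: [23] + [23] -> [23, 23]
    Split: [3, 47] -> [3] and [47]
    Merge: [3] + [47] -> [3, 47]
  Merge: [23, 23] + [3, 47] -> [3, 23, 23, 47]
Merge: [1, 6, 22, 38] + [3, 23, 23, 47] -> [1, 3, 6, 22, 23, 23, 38, 47]

Final sorted array: [1, 3, 6, 22, 23, 23, 38, 47]

The merge sort proceeds by recursively splitting the array and merging sorted halves.
After all merges, the sorted array is [1, 3, 6, 22, 23, 23, 38, 47].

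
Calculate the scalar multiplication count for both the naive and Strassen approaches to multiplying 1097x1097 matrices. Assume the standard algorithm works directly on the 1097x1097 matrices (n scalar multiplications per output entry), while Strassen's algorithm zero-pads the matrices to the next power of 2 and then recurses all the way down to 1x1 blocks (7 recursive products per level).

Matrix multiplication for 1097x1097 matrices:

Strassen's algorithm requires power-of-2 dimensions. Pad 1097x1097 to 2048x2048 (next power of 2).

Standard algorithm: 1097^3 = 1320139673 multiplications
Strassen's algorithm: 7^(log2(2048)) = 7^11 = 1977326743 multiplications
Difference: 1320139673 - 1977326743 = -657187070 (Strassen uses MORE here due to padding overhead — for small or just-over-power-of-2 n, padding can outweigh the per-level savings)

Standard: 1320139673 multiplications (1097^3). Strassen: 1977326743 multiplications (7^11, after padding to 2048x2048). Strassen reduces 8 recursive multiplications to 7 at each level.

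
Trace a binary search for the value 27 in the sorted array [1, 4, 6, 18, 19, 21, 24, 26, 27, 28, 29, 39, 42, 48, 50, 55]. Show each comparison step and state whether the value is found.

Binary search for 27 in [1, 4, 6, 18, 19, 21, 24, 26, 27, 28, 29, 39, 42, 48, 50, 55]:

lo=0, hi=15, mid=7, arr[mid]=26 -> 26 < 27, search right half
lo=8, hi=15, mid=11, arr[mid]=39 -> 39 > 27, search left half
lo=8, hi=10, mid=9, arr[mid]=28 -> 28 > 27, search left half
lo=8, hi=8, mid=8, arr[mid]=27 -> Found target at index 8!

Binary search finds 27 at index 8 after 4 comparisons. The search repeatedly halves the search space by comparing with the middle element.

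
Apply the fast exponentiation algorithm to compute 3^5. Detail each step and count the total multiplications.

Computing 3^5 by squaring (build up from 3^1; each line after the first costs one multiplication):

3^1 = 3
3^2 = (3^1)^2 = 3^2 = 9
3^4 = (3^2)^2 = 9^2 = 81
3^5 = 3 * 3^4 = 3 * 81 = 243

Result: 243
Multiplications needed: 3 (3 lines after 3^1)

3^5 = 243. Using exponentiation by squaring, this requires 3 multiplications. The key idea: if the exponent is even, square the half-power; if odd, multiply by the base once.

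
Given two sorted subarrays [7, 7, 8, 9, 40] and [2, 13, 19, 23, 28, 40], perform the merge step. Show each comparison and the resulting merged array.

Merging process:

Compare 7 vs 2: take 2 from right. Merged: [2]
Compare 7 vs 13: take 7 from left. Merged: [2, 7]
Compare 7 vs 13: take 7 from left. Merged: [2, 7, 7]
Compare 8 vs 13: take 8 from left. Merged: [2, 7, 7, 8]
Compare 9 vs 13: take 9 from left. Merged: [2, 7, 7, 8, 9]
Compare 40 vs 13: take 13 from right. Merged: [2, 7, 7, 8, 9, 13]
Compare 40 vs 19: take 19 from right. Merged: [2, 7, 7, 8, 9, 13, 19]
Compare 40 vs 23: take 23 from right. Merged: [2, 7, 7, 8, 9, 13, 19, 23]
Compare 40 vs 28: take 28 from right. Merged: [2, 7, 7, 8, 9, 13, 19, 23, 28]
Compare 40 vs 40: take 40 from left. Merged: [2, 7, 7, 8, 9, 13, 19, 23, 28, 40]
Append remaining from right: [40]. Merged: [2, 7, 7, 8, 9, 13, 19, 23, 28, 40, 40]

Final merged array: [2, 7, 7, 8, 9, 13, 19, 23, 28, 40, 40]
Total comparisons: 10

The merged array is [2, 7, 7, 8, 9, 13, 19, 23, 28, 40, 40], requiring 10 comparisons. The merge step runs in O(n) time where n is the total number of elements.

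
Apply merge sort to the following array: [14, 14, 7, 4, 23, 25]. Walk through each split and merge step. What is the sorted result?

Merge sort trace:

Split: [14, 14, 7, 4, 23, 25] -> [14, 14, 7] and [4, 23, 25]
  Split: [14, 14, 7] -> [14] and [14, 7]
    Split: [14, 7] -> [14] and [7]
    Merge: [14] + [7] -> [7, 14]
  Merge: [14] + [7, 14] -> [7, 14, 14]
  Split: [4, 23, 25] -> [4] and [23, 25]
    Split: [23, 25] -> [23] and [25]
    Merge: [23] + [25] -> [23, 25]
  Merge: [4] + [23, 25] -> [4, 23, 25]
Merge: [7, 14, 14] + [4, 23, 25] -> [4, 7, 14, 14, 23, 25]

Final sorted array: [4, 7, 14, 14, 23, 25]

The merge sort proceeds by recursively splitting the array and merging sorted halves.
After all merges, the sorted array is [4, 7, 14, 14, 23, 25].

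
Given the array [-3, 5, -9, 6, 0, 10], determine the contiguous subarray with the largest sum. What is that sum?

Using Kadane's algorithm on [-3, 5, -9, 6, 0, 10]:

Scanning through the array:
Position 1 (value 5): max_ending_here = 5, max_so_far = 5
Position 2 (value -9): max_ending_here = -4, max_so_far = 5
Position 3 (value 6): max_ending_here = 6, max_so_far = 6
Position 4 (value 0): max_ending_here = 6, max_so_far = 6
Position 5 (value 10): max_ending_here = 16, max_so_far = 16

Maximum subarray: [6, 0, 10]
Maximum sum: 16

The maximum subarray is [6, 0, 10] with sum 16. This subarray runs from index 3 to index 5.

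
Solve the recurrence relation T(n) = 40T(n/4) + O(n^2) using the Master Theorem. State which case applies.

Master Theorem for T(n) = 40T(n/4) + O(n^2):

a = 40, b = 4, c = 2
log_b(a) = log_4(40) = 2.6610

Case 1: c = 2 < log_4(40) = 2.6610
T(n) = O(n^(log_4 40))

For T(n) = 40T(n/4) + O(n^2): log_4(40) = 2.6610. This is Case 1 of the Master Theorem (c < log_b(a), work dominated by leaves), giving O(n^(log_4 40)).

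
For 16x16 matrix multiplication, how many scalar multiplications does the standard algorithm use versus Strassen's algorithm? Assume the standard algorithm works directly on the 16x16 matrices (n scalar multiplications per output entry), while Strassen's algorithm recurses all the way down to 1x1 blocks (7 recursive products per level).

Matrix multiplication for 16x16 matrices:

Standard algorithm: 16^3 = 4096 multiplications
Strassen's algorithm: 7^(log2(16)) = 7^4 = 2401 multiplications
Savings: 4096 - 2401 = 1695 multiplications

Standard: 4096 multiplications (16^3). Strassen: 2401 multiplications (7^4). Strassen reduces 8 recursive multiplications to 7 at each level.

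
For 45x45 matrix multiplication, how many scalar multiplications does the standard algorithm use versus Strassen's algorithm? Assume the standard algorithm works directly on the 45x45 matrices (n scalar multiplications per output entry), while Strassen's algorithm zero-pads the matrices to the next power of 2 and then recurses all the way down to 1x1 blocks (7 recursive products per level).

Matrix multiplication for 45x45 matrices:

Strassen's algorithm requires power-of-2 dimensions. Pad 45x45 to 64x64 (next power of 2).

Standard algorithm: 45^3 = 91125 multiplications
Strassen's algorithm: 7^(log2(64)) = 7^6 = 117649 multiplications
Difference: 91125 - 117649 = -26524 (Strassen uses MORE here due to padding overhead — for small or just-over-power-of-2 n, padding can outweigh the per-level savings)

Standard: 91125 multiplications (45^3). Strassen: 117649 multiplications (7^6, after padding to 64x64). Strassen reduces 8 recursive multiplications to 7 at each level.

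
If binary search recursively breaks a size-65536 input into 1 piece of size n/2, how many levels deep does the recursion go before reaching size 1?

For divide and conquer with division factor 2:

Problem sizes at each level:
Level 0: 65536
Level 1: 32768
Level 2: 16384
Level 3: 8192
Level 4: 4096
Level 5: 2048
Level 6: 1024
Level 7: 512
Level 8: 256
Level 9: 128
Level 10: 64
Level 11: 32
Level 12: 16
Level 13: 8
Level 14: 4
Level 15: 2
Level 16: 1

The root is level 0 and the size-1 base case is level 16 (the tree spans levels 0 through 16, i.e. 17 levels counting the root), so the depth is the number of divisions: log_2(65536) = 16

The recursion tree depth is log_2(65536) = 16. At each level, the problem size is divided by 2, so it takes 16 divisions to reduce to a base case of size 1. The algorithm makes 1 recursive call at each level.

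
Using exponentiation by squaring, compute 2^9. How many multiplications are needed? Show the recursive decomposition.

Computing 2^9 by squaring (build up from 2^1; each line after the first costs one multiplication):

2^1 = 2
2^2 = (2^1)^2 = 2^2 = 4
2^4 = (2^2)^2 = 4^2 = 16
2^8 = (2^4)^2 = 16^2 = 256
2^9 = 2 * 2^8 = 2 * 256 = 512

Result: 512
Multiplications needed: 4 (4 lines after 2^1)

2^9 = 512. Using exponentiation by squaring, this requires 4 multiplications. The key idea: if the exponent is even, square the half-power; if odd, multiply by the base once.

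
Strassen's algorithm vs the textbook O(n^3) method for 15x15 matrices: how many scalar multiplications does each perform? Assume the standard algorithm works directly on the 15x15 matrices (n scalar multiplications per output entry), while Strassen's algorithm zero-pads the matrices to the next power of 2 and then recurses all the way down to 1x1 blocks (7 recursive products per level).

Matrix multiplication for 15x15 matrices:

Strassen's algorithm requires power-of-2 dimensions. Pad 15x15 to 16x16 (next power of 2).

Standard algorithm: 15^3 = 3375 multiplications
Strassen's algorithm: 7^(log2(16)) = 7^4 = 2401 multiplications
Savings: 3375 - 2401 = 974 multiplications

Standard: 3375 multiplications (15^3). Strassen: 2401 multiplications (7^4, after padding to 16x16). Strassen reduces 8 recursive multiplications to 7 at each level.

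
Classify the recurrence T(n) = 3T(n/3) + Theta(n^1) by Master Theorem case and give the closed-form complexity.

Master Theorem for T(n) = 3T(n/3) + O(n^1):

a = 3, b = 3, c = 1
log_b(a) = log_3(3) = 1.0000

Case 2: c = 1 = log_3(3) = 1.0000
T(n) = O(n^1 log n) = O(n log n)

For T(n) = 3T(n/3) + O(n^1): log_3(3) = 1.0000. This is Case 2 of the Master Theorem (c = log_b(a), equal work at all levels), giving O(n log n).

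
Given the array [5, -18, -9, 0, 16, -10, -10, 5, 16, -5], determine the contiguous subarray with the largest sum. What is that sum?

Using Kadane's algorithm on [5, -18, -9, 0, 16, -10, -10, 5, 16, -5]:

Scanning through the array:
Position 1 (value -18): max_ending_here = -13, max_so_far = 5
Position 2 (value -9): max_ending_here = -9, max_so_far = 5
Position 3 (value 0): max_ending_here = 0, max_so_far = 5
Position 4 (value 16): max_ending_here = 16, max_so_far = 16
Position 5 (value -10): max_ending_here = 6, max_so_far = 16
Position 6 (value -10): max_ending_here = -4, max_so_far = 16
Position 7 (value 5): max_ending_here = 5, max_so_far = 16
Position 8 (value 16): max_ending_here = 21, max_so_far = 21
Position 9 (value -5): max_ending_here = 16, max_so_far = 21

Maximum subarray: [5, 16]
Maximum sum: 21

The maximum subarray is [5, 16] with sum 21. This subarray runs from index 7 to index 8.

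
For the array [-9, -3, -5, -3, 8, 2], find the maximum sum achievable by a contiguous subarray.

Using Kadane's algorithm on [-9, -3, -5, -3, 8, 2]:

Scanning through the array:
Position 1 (value -3): max_ending_here = -3, max_so_far = -3
Position 2 (value -5): max_ending_here = -5, max_so_far = -3
Position 3 (value -3): max_ending_here = -3, max_so_far = -3
Position 4 (value 8): max_ending_here = 8, max_so_far = 8
Position 5 (value 2): max_ending_here = 10, max_so_far = 10

Maximum subarray: [8, 2]
Maximum sum: 10

The maximum subarray is [8, 2] with sum 10. This subarray runs from index 4 to index 5.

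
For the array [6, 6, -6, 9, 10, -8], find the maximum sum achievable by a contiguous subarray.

Using Kadane's algorithm on [6, 6, -6, 9, 10, -8]:

Scanning through the array:
Position 1 (value 6): max_ending_here = 12, max_so_far = 12
Position 2 (value -6): max_ending_here = 6, max_so_far = 12
Position 3 (value 9): max_ending_here = 15, max_so_far = 15
Position 4 (value 10): max_ending_here = 25, max_so_far = 25
Position 5 (value -8): max_ending_here = 17, max_so_far = 25

Maximum subarray: [6, 6, -6, 9, 10]
Maximum sum: 25

The maximum subarray is [6, 6, -6, 9, 10] with sum 25. This subarray runs from index 0 to index 4.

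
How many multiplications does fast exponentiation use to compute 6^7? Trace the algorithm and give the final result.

Computing 6^7 by squaring (build up from 6^1; each line after the first costs one multiplication):

6^1 = 6
6^2 = (6^1)^2 = 6^2 = 36
6^3 = 6 * 6^2 = 6 * 36 = 216
6^6 = (6^3)^2 = 216^2 = 46656
6^7 = 6 * 6^6 = 6 * 46656 = 279936

Result: 279936
Multiplications needed: 4 (4 lines after 6^1)

6^7 = 279936. Using exponentiation by squaring, this requires 4 multiplications. The key idea: if the exponent is even, square the half-power; if odd, multiply by the base once.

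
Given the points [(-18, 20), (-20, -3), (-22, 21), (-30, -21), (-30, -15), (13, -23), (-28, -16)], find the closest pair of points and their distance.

Computing all pairwise distances among 7 points:

d((-18, 20), (-20, -3)) = 23.0868
d((-18, 20), (-22, 21)) = 4.1231
d((-18, 20), (-30, -21)) = 42.72
d((-18, 20), (-30, -15)) = 37.0
d((-18, 20), (13, -23)) = 53.0094
d((-18, 20), (-28, -16)) = 37.3631
d((-20, -3), (-22, 21)) = 24.0832
d((-20, -3), (-30, -21)) = 20.5913
d((-20, -3), (-30, -15)) = 15.6205
d((-20, -3), (13, -23)) = 38.5876
d((-20, -3), (-28, -16)) = 15.2643
d((-22, 21), (-30, -21)) = 42.7551
d((-22, 21), (-30, -15)) = 36.8782
d((-22, 21), (13, -23)) = 56.2228
d((-22, 21), (-28, -16)) = 37.4833
d((-30, -21), (-30, -15)) = 6.0
d((-30, -21), (13, -23)) = 43.0465
d((-30, -21), (-28, -16)) = 5.3852
d((-30, -15), (13, -23)) = 43.7379
d((-30, -15), (-28, -16)) = 2.2361 <-- minimum
d((13, -23), (-28, -16)) = 41.5933

Closest pair: (-30, -15) and (-28, -16) with distance 2.2361

The closest pair is (-30, -15) and (-28, -16) with Euclidean distance 2.2361. For 7 points, brute-force pairwise comparison is shown above. For large n, the divide-and-conquer algorithm (sort by x, recurse on halves, check the dividing strip) achieves O(n log n).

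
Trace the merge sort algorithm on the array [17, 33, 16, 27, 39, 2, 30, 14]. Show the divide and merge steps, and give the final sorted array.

Merge sort trace:

Split: [17, 33, 16, 27, 39, 2, 30, 14] -> [17, 33, 16, 27] and [39, 2, 30, 14]
  Split: [17, 33, 16, 27] -> [17, 33] and [16, 27]
    Split: [17, 33] -> [17] and [33]
    Merge: [17] + [33] -> [17, 33]
    Split: [16, 27] -> [16] and [27]
    Merge: [16] + [27] -> [16, 27]
  Merge: [17, 33] + [16, 27] -> [16, 17, 27, 33]
  Split: [39, 2, 30, 14] -> [39, 2] and [30, 14]
    Split: [39, 2] -> [39] and [2]
    Merge: [39] + [2] -> [2, 39]
    Split: [30, 14] -> [30] and [14]
    Merge: [30] + [14] -> [14, 30]
  Merge: [2, 39] + [14, 30] -> [2, 14, 30, 39]
Merge: [16, 17, 27, 33] + [2, 14, 30, 39] -> [2, 14, 16, 17, 27, 30, 33, 39]

Final sorted array: [2, 14, 16, 17, 27, 30, 33, 39]

The merge sort proceeds by recursively splitting the array and merging sorted halves.
After all merges, the sorted array is [2, 14, 16, 17, 27, 30, 33, 39].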